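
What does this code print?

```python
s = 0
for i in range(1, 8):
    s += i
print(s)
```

28

i=1: s = 0+1 = 1
i=2: s = 1+2 = 3
i=3: s = 3+3 = 6
i=4: s = 6+4 = 10
i=5: s = 10+5 = 15
i=6: s = 15+6 = 21
i=7: s = 21+7 = 28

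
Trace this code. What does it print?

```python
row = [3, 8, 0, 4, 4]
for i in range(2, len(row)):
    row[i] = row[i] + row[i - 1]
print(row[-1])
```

i=2: row[2] = 0+8 = 8 → [3, 8, 8, 4, 4]
i=3: row[3] = 4+8 = 12 → [3, 8, 8, 12, 4]
i=4: row[4] = 4+12 = 16 → [3, 8, 8, 12, 16]

16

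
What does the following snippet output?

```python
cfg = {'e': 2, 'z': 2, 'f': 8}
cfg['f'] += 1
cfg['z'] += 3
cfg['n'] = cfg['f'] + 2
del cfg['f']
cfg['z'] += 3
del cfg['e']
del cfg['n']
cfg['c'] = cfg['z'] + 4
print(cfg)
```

{'z': 8, 'c': 12}

cfg['f'] = 8+1 = 9 → {'e': 2, 'z': 2, 'f': 9}
cfg['z'] = 2+3 = 5 → {'e': 2, 'z': 5, 'f': 9}
cfg['n'] = cfg['f']+2 = 11 → {'e': 2, 'z': 5, 'f': 9, 'n': 11}
del 'f' → {'e': 2, 'z': 5, 'n': 11}
cfg['z'] = 5+3 = 8 → {'e': 2, 'z': 8, 'n': 11}
del 'e' → {'z': 8, 'n': 11}
del 'n' → {'z': 8}
cfg['c'] = cfg['z']+4 = 12 → {'z': 8, 'c': 12}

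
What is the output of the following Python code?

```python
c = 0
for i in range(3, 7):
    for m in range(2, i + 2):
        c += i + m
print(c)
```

156

i=3,m=2: c = 0+5 = 5
i=3,m=3: c = 5+6 = 11
i=3,m=4: c = 11+7 = 18
i=4,m=2: c = 18+6 = 24
i=4,m=3: c = 24+7 = 31
i=4,m=4: c = 31+8 = 39
i=4,m=5: c = 39+9 = 48
i=5,m=2: c = 48+7 = 55
i=5,m=3: c = 55+8 = 63
i=5,m=4: c = 63+9 = 72
i=5,m=5: c = 72+10 = 82
i=5,m=6: c = 82+11 = 93
i=6,m=2: c = 93+8 = 101
i=6,m=3: c = 101+9 = 110
i=6,m=4: c = 110+10 = 120
i=6,m=5: c = 120+11 = 131
i=6,m=6: c = 131+12 = 143
i=6,m=7: c = 143+13 = 156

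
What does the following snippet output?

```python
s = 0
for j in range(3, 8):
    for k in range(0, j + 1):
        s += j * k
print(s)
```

455

j=3,k=0: s = 0+0 = 0
j=3,k=1: s = 0+3 = 3
j=3,k=2: s = 3+6 = 9
j=3,k=3: s = 9+9 = 18
j=4,k=0: s = 18+0 = 18
j=4,k=1: s = 18+4 = 22
j=4,k=2: s = 22+8 = 30
j=4,k=3: s = 30+12 = 42
j=4,k=4: s = 42+16 = 58
j=5,k=0: s = 58+0 = 58
j=5,k=1: s = 58+5 = 63
j=5,k=2: s = 63+10 = 73
j=5,k=3: s = 73+15 = 88
j=5,k=4: s = 88+20 = 108
j=5,k=5: s = 108+25 = 133
j=6,k=0: s = 133+0 = 133
j=6,k=1: s = 133+6 = 139
j=6,k=2: s = 139+12 = 151
j=6,k=3: s = 151+18 = 169
j=6,k=4: s = 169+24 = 193
j=6,k=5: s = 193+30 = 223
j=6,k=6: s = 223+36 = 259
j=7,k=0: s = 259+0 = 259
j=7,k=1: s = 259+7 = 266
j=7,k=2: s = 266+14 = 280
j=7,k=3: s = 280+21 = 301
j=7,k=4: s = 301+28 = 329
j=7,k=5: s = 329+35 = 364
j=7,k=6: s = 364+42 = 406
j=7,k=7: s = 406+49 = 455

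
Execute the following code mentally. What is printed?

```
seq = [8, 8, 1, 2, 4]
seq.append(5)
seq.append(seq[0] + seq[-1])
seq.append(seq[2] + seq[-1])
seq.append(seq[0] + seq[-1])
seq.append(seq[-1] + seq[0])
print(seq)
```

append 5 → [8, 8, 1, 2, 4, 5]
append seq[0]+seq[-1] = 8+5 = 13 → [8, 8, 1, 2, 4, 5, 13]
append seq[2]+seq[-1] = 1+13 = 14 → [8, 8, 1, 2, 4, 5, 13, 14]
append seq[0]+seq[-1] = 8+14 = 22 → [8, 8, 1, 2, 4, 5, 13, 14, 22]
append seq[-1]+seq[0] = 22+8 = 30 → [8, 8, 1, 2, 4, 5, 13, 14, 22, 30]

[8, 8, 1, 2, 4, 5, 13, 14, 22, 30]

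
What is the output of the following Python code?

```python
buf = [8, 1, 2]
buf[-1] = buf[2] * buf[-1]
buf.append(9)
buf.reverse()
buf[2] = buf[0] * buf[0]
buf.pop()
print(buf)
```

buf[-1] = buf[2]*buf[-1] = 2*2 = 4 → [8, 1, 4]
append 9 → [8, 1, 4, 9]
reverse → [9, 4, 1, 8]
buf[2] = buf[0]*buf[0] = 9*9 = 81 → [9, 4, 81, 8]
pop() removes 8 → [9, 4, 81]

[9, 4, 81]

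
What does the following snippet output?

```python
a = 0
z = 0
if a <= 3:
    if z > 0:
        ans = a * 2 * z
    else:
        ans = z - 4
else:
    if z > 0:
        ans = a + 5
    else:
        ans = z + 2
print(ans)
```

a=0, z=0
a <= 3 is True; z > 0 is False
→ ans = z - 4 = -4

-4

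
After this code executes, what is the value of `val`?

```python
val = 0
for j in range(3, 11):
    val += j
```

52

j=3: val = 0+3 = 3
j=4: val = 3+4 = 7
j=5: val = 7+5 = 12
j=6: val = 12+6 = 18
j=7: val = 18+7 = 25
j=8: val = 25+8 = 33
j=9: val = 33+9 = 42
j=10: val = 42+10 = 52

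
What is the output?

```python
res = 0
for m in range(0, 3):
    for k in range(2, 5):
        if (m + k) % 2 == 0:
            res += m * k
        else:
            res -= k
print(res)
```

m=0,k=2: even sum, res = 0+0 = 0
m=0,k=3: odd sum, res = 0-3 = -3
m=0,k=4: even sum, res = (-3)+0 = -3
m=1,k=2: odd sum, res = (-3)-2 = -5
m=1,k=3: even sum, res = (-5)+3 = -2
m=1,k=4: odd sum, res = (-2)-4 = -6
m=2,k=2: even sum, res = (-6)+4 = -2
m=2,k=3: odd sum, res = (-2)-3 = -5
m=2,k=4: even sum, res = (-5)+8 = 3

3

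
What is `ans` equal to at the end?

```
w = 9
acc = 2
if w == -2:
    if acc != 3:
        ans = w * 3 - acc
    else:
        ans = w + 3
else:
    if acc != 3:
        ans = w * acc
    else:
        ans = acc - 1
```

18

w=9, acc=2
w == -2 is False; acc != 3 is True
→ ans = w * acc = 18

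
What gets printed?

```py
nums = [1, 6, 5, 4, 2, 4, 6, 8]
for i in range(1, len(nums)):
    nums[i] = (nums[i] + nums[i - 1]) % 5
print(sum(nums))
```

15

i=1: nums[1] = (6+1)%5 = 2 → [1, 2, 5, 4, 2, 4, 6, 8]
i=2: nums[2] = (5+2)%5 = 2 → [1, 2, 2, 4, 2, 4, 6, 8]
i=3: nums[3] = (4+2)%5 = 1 → [1, 2, 2, 1, 2, 4, 6, 8]
i=4: nums[4] = (2+1)%5 = 3 → [1, 2, 2, 1, 3, 4, 6, 8]
i=5: nums[5] = (4+3)%5 = 2 → [1, 2, 2, 1, 3, 2, 6, 8]
i=6: nums[6] = (6+2)%5 = 3 → [1, 2, 2, 1, 3, 2, 3, 8]
i=7: nums[7] = (8+3)%5 = 1 → [1, 2, 2, 1, 3, 2, 3, 1]
sum = 15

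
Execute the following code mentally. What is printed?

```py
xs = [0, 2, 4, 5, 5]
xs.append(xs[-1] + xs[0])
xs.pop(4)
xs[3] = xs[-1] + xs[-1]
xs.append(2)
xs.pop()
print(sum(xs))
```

21

append xs[-1]+xs[0] = 5+0 = 5 → [0, 2, 4, 5, 5, 5]
pop(4) removes 5 → [0, 2, 4, 5, 5]
xs[3] = xs[-1]+xs[-1] = 5+5 = 10 → [0, 2, 4, 10, 5]
append 2 → [0, 2, 4, 10, 5, 2]
pop() removes 2 → [0, 2, 4, 10, 5]
sum = 21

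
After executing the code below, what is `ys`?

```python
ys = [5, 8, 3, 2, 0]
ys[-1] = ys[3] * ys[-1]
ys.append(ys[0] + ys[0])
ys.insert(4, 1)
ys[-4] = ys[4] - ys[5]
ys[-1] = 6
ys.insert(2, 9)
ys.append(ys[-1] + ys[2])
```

[5, 8, 9, 3, 1, 1, 0, 6, 15]

ys[-1] = ys[3]*ys[-1] = 2*0 = 0 → [5, 8, 3, 2, 0]
append ys[0]+ys[0] = 5+5 = 10 → [5, 8, 3, 2, 0, 10]
insert 1 at 4 → [5, 8, 3, 2, 1, 0, 10]
ys[-4] = ys[4]-ys[5] = 1-0 = 1 → [5, 8, 3, 1, 1, 0, 10]
ys[-1] = 6 → [5, 8, 3, 1, 1, 0, 6]
insert 9 at 2 → [5, 8, 9, 3, 1, 1, 0, 6]
append ys[-1]+ys[2] = 6+9 = 15 → [5, 8, 9, 3, 1, 1, 0, 6, 15]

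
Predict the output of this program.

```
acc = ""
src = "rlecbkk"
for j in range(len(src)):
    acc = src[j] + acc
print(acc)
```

kkbcelr

j=0: prepend 'r' → 'r'
j=1: prepend 'l' → 'lr'
j=2: prepend 'e' → 'elr'
j=3: prepend 'c' → 'celr'
j=4: prepend 'b' → 'bcelr'
j=5: prepend 'k' → 'kbcelr'
j=6: prepend 'k' → 'kkbcelr'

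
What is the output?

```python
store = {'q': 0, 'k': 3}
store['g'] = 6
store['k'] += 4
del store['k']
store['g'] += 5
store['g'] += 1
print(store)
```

{'q': 0, 'g': 12}

store['g'] = 6 → {'q': 0, 'k': 3, 'g': 6}
store['k'] = 3+4 = 7 → {'q': 0, 'k': 7, 'g': 6}
del 'k' → {'q': 0, 'g': 6}
store['g'] = 6+5 = 11 → {'q': 0, 'g': 11}
store['g'] = 11+1 = 12 → {'q': 0, 'g': 12}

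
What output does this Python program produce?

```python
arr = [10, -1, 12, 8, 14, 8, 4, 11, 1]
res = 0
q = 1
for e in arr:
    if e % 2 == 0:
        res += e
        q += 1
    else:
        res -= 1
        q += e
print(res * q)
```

954

e=10: even, res = 0+10 = 10; q=2
e=-1: not even, res = 10-1 = 9; q=1
e=12: even, res = 9+12 = 21; q=2
e=8: even, res = 21+8 = 29; q=3
e=14: even, res = 29+14 = 43; q=4
e=8: even, res = 43+8 = 51; q=5
e=4: even, res = 51+4 = 55; q=6
e=11: not even, res = 55-1 = 54; q=17
e=1: not even, res = 54-1 = 53; q=18
res*q = 53*18 = 954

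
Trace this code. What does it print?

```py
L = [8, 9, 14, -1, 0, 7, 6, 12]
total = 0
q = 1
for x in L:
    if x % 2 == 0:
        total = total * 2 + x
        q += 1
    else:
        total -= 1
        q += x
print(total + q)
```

x=8: even, total = 0*2+8 = 8; q=2
x=9: not even, total = 8-1 = 7; q=11
x=14: even, total = 7*2+14 = 28; q=12
x=-1: not even, total = 28-1 = 27; q=11
x=0: even, total = 27*2+0 = 54; q=12
x=7: not even, total = 54-1 = 53; q=19
x=6: even, total = 53*2+6 = 112; q=20
x=12: even, total = 112*2+12 = 236; q=21
total+q = 236+21 = 257

257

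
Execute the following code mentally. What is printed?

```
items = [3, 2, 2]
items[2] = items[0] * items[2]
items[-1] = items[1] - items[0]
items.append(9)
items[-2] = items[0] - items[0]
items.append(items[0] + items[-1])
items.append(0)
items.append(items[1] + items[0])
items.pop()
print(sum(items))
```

26

items[2] = items[0]*items[2] = 3*2 = 6 → [3, 2, 6]
items[-1] = items[1]-items[0] = 2-3 = -1 → [3, 2, -1]
append 9 → [3, 2, -1, 9]
items[-2] = items[0]-items[0] = 3-3 = 0 → [3, 2, 0, 9]
append items[0]+items[-1] = 3+9 = 12 → [3, 2, 0, 9, 12]
append 0 → [3, 2, 0, 9, 12, 0]
append items[1]+items[0] = 2+3 = 5 → [3, 2, 0, 9, 12, 0, 5]
pop() removes 5 → [3, 2, 0, 9, 12, 0]
sum = 26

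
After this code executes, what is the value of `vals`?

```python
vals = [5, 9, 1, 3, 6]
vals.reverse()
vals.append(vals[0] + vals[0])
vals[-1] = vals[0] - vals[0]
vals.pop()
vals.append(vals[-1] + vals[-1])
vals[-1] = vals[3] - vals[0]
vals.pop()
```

[6, 3, 1, 9, 5]

reverse → [6, 3, 1, 9, 5]
append vals[0]+vals[0] = 6+6 = 12 → [6, 3, 1, 9, 5, 12]
vals[-1] = vals[0]-vals[0] = 6-6 = 0 → [6, 3, 1, 9, 5, 0]
pop() removes 0 → [6, 3, 1, 9, 5]
append vals[-1]+vals[-1] = 5+5 = 10 → [6, 3, 1, 9, 5, 10]
vals[-1] = vals[3]-vals[0] = 9-6 = 3 → [6, 3, 1, 9, 5, 3]
pop() removes 3 → [6, 3, 1, 9, 5]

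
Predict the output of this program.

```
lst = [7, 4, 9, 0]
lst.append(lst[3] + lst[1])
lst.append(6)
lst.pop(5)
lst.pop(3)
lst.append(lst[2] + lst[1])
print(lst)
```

[7, 4, 9, 4, 13]

append lst[3]+lst[1] = 0+4 = 4 → [7, 4, 9, 0, 4]
append 6 → [7, 4, 9, 0, 4, 6]
pop(5) removes 6 → [7, 4, 9, 0, 4]
pop(3) removes 0 → [7, 4, 9, 4]
append lst[2]+lst[1] = 9+4 = 13 → [7, 4, 9, 4, 13]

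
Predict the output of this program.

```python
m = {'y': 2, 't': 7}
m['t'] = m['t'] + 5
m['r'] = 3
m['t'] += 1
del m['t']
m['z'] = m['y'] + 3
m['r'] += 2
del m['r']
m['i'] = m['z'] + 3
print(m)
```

{'y': 2, 'z': 5, 'i': 8}

m['t'] = m['t']+5 = 12 → {'y': 2, 't': 12}
m['r'] = 3 → {'y': 2, 't': 12, 'r': 3}
m['t'] = 12+1 = 13 → {'y': 2, 't': 13, 'r': 3}
del 't' → {'y': 2, 'r': 3}
m['z'] = m['y']+3 = 5 → {'y': 2, 'r': 3, 'z': 5}
m['r'] = 3+2 = 5 → {'y': 2, 'r': 5, 'z': 5}
del 'r' → {'y': 2, 'z': 5}
m['i'] = m['z']+3 = 8 → {'y': 2, 'z': 5, 'i': 8}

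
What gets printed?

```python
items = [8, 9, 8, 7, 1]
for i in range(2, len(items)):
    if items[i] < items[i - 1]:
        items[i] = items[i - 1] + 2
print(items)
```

i=2: 8<9, items[2] = 9+2 = 11 → [8, 9, 11, 7, 1]
i=3: 7<11, items[3] = 11+2 = 13 → [8, 9, 11, 13, 1]
i=4: 1<13, items[4] = 13+2 = 15 → [8, 9, 11, 13, 15]

[8, 9, 11, 13, 15]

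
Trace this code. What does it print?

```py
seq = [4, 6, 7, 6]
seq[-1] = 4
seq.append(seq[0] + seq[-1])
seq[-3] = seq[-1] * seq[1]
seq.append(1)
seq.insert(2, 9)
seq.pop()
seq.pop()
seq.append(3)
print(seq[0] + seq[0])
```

seq[-1] = 4 → [4, 6, 7, 4]
append seq[0]+seq[-1] = 4+4 = 8 → [4, 6, 7, 4, 8]
seq[-3] = seq[-1]*seq[1] = 8*6 = 48 → [4, 6, 48, 4, 8]
append 1 → [4, 6, 48, 4, 8, 1]
insert 9 at 2 → [4, 6, 9, 48, 4, 8, 1]
pop() removes 1 → [4, 6, 9, 48, 4, 8]
pop() removes 8 → [4, 6, 9, 48, 4]
append 3 → [4, 6, 9, 48, 4, 3]
seq[0]+seq[0] = 4+4 = 8

8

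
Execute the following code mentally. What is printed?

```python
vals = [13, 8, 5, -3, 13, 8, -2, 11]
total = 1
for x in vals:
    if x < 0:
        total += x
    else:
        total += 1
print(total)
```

x=13: not <0, total = 1+1 = 2
x=8: not <0, total = 2+1 = 3
x=5: not <0, total = 3+1 = 4
x=-3: <0, total = 4+(-3) = 1
x=13: not <0, total = 1+1 = 2
x=8: not <0, total = 2+1 = 3
x=-2: <0, total = 3+(-2) = 1
x=11: not <0, total = 1+1 = 2

2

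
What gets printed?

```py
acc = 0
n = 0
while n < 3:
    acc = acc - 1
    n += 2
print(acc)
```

-2

n=0: acc = 0-1 = -1
n=2: acc = (-1)-1 = -2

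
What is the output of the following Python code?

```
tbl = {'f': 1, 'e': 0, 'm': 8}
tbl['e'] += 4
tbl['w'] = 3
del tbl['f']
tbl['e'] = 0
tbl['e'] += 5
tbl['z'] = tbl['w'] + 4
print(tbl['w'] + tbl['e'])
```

8

tbl['e'] = 0+4 = 4 → {'f': 1, 'e': 4, 'm': 8}
tbl['w'] = 3 → {'f': 1, 'e': 4, 'm': 8, 'w': 3}
del 'f' → {'e': 4, 'm': 8, 'w': 3}
tbl['e'] = 0 → {'e': 0, 'm': 8, 'w': 3}
tbl['e'] = 0+5 = 5 → {'e': 5, 'm': 8, 'w': 3}
tbl['z'] = tbl['w']+4 = 7 → {'e': 5, 'm': 8, 'w': 3, 'z': 7}
tbl['w']+tbl['e'] = 3+5 = 8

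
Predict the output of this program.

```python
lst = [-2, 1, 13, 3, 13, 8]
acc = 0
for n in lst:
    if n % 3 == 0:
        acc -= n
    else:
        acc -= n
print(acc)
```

-36

n=-2: not %3==0, acc = 0-(-2) = 2
n=1: not %3==0, acc = 2-1 = 1
n=13: not %3==0, acc = 1-13 = -12
n=3: %3==0, acc = (-12)-3 = -15
n=13: not %3==0, acc = (-15)-13 = -28
n=8: not %3==0, acc = (-28)-8 = -36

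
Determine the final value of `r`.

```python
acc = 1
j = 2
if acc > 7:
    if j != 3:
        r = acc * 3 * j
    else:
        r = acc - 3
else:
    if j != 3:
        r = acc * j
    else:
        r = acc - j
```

acc=1, j=2
acc > 7 is False; j != 3 is True
→ r = acc * j = 2

2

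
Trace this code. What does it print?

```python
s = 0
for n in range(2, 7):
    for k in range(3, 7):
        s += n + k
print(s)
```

170

n=2,k=3: s = 0+5 = 5
n=2,k=4: s = 5+6 = 11
n=2,k=5: s = 11+7 = 18
n=2,k=6: s = 18+8 = 26
n=3,k=3: s = 26+6 = 32
n=3,k=4: s = 32+7 = 39
n=3,k=5: s = 39+8 = 47
n=3,k=6: s = 47+9 = 56
n=4,k=3: s = 56+7 = 63
n=4,k=4: s = 63+8 = 71
n=4,k=5: s = 71+9 = 80
n=4,k=6: s = 80+10 = 90
n=5,k=3: s = 90+8 = 98
n=5,k=4: s = 98+9 = 107
n=5,k=5: s = 107+10 = 117
n=5,k=6: s = 117+11 = 128
n=6,k=3: s = 128+9 = 137
n=6,k=4: s = 137+10 = 147
n=6,k=5: s = 147+11 = 158
n=6,k=6: s = 158+12 = 170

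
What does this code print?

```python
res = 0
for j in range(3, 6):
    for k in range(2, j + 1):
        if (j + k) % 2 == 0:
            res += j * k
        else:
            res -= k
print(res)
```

j=3,k=2: odd sum, res = 0-2 = -2
j=3,k=3: even sum, res = (-2)+9 = 7
j=4,k=2: even sum, res = 7+8 = 15
j=4,k=3: odd sum, res = 15-3 = 12
j=4,k=4: even sum, res = 12+16 = 28
j=5,k=2: odd sum, res = 28-2 = 26
j=5,k=3: even sum, res = 26+15 = 41
j=5,k=4: odd sum, res = 41-4 = 37
j=5,k=5: even sum, res = 37+25 = 62

62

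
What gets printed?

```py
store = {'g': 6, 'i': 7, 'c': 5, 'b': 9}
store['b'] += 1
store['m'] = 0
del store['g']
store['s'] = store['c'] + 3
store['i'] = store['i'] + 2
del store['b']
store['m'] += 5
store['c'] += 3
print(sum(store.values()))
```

30

store['b'] = 9+1 = 10 → {'g': 6, 'i': 7, 'c': 5, 'b': 10}
store['m'] = 0 → {'g': 6, 'i': 7, 'c': 5, 'b': 10, 'm': 0}
del 'g' → {'i': 7, 'c': 5, 'b': 10, 'm': 0}
store['s'] = store['c']+3 = 8 → {'i': 7, 'c': 5, 'b': 10, 'm': 0, 's': 8}
store['i'] = store['i']+2 = 9 → {'i': 9, 'c': 5, 'b': 10, 'm': 0, 's': 8}
del 'b' → {'i': 9, 'c': 5, 'm': 0, 's': 8}
store['m'] = 0+5 = 5 → {'i': 9, 'c': 5, 'm': 5, 's': 8}
store['c'] = 5+3 = 8 → {'i': 9, 'c': 8, 'm': 5, 's': 8}
sum of values = 30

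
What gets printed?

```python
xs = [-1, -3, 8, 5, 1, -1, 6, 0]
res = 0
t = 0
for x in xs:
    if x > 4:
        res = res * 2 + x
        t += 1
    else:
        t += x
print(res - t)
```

x=-1: not >4; t=-1
x=-3: not >4; t=-4
x=8: >4, res = 0*2+8 = 8; t=-3
x=5: >4, res = 8*2+5 = 21; t=-2
x=1: not >4; t=-1
x=-1: not >4; t=-2
x=6: >4, res = 21*2+6 = 48; t=-1
x=0: not >4; t=-1
res-t = 48-(-1) = 49

49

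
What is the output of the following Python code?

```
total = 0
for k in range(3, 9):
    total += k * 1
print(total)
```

k=3: total = 0+3*1 = 3
k=4: total = 3+4*1 = 7
k=5: total = 7+5*1 = 12
k=6: total = 12+6*1 = 18
k=7: total = 18+7*1 = 25
k=8: total = 25+8*1 = 33

33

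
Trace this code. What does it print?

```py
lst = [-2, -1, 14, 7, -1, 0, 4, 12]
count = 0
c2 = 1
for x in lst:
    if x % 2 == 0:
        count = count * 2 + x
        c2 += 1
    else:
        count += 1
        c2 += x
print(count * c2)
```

1452

x=-2: even, count = 0*2+(-2) = -2; c2=2
x=-1: not even, count = (-2)+1 = -1; c2=1
x=14: even, count = (-1)*2+14 = 12; c2=2
x=7: not even, count = 12+1 = 13; c2=9
x=-1: not even, count = 13+1 = 14; c2=8
x=0: even, count = 14*2+0 = 28; c2=9
x=4: even, count = 28*2+4 = 60; c2=10
x=12: even, count = 60*2+12 = 132; c2=11
count*c2 = 132*11 = 1452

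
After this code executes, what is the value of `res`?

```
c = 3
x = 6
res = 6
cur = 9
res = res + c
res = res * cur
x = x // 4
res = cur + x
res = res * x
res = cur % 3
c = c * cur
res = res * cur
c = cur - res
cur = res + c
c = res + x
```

res = 6+3 = 9
res = 9*9 = 81
x = 6//4 = 1
res = 9+1 = 10
res = 10*1 = 10
res = 9%3 = 0
c = 3*9 = 27
res = 0*9 = 0
c = 9-0 = 9
cur = 0+9 = 9
c = 0+1 = 1

0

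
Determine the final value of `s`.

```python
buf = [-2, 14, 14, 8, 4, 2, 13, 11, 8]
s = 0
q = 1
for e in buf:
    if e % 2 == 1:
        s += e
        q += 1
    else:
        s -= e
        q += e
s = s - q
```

-75

e=-2: not odd, s = 0-(-2) = 2; q=-1
e=14: not odd, s = 2-14 = -12; q=13
e=14: not odd, s = (-12)-14 = -26; q=27
e=8: not odd, s = (-26)-8 = -34; q=35
e=4: not odd, s = (-34)-4 = -38; q=39
e=2: not odd, s = (-38)-2 = -40; q=41
e=13: odd, s = (-40)+13 = -27; q=42
e=11: odd, s = (-27)+11 = -16; q=43
e=8: not odd, s = (-16)-8 = -24; q=51
s-q = (-24)-51 = -75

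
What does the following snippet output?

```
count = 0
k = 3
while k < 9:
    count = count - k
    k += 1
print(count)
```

k=3: count = 0-3 = -3
k=4: count = (-3)-4 = -7
k=5: count = (-7)-5 = -12
k=6: count = (-12)-6 = -18
k=7: count = (-18)-7 = -25
k=8: count = (-25)-8 = -33

-33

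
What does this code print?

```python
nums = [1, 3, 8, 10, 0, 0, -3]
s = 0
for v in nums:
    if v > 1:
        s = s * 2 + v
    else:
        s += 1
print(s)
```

v=1: not >1, s = 0+1 = 1
v=3: >1, s = 1*2+3 = 5
v=8: >1, s = 5*2+8 = 18
v=10: >1, s = 18*2+10 = 46
v=0: not >1, s = 46+1 = 47
v=0: not >1, s = 47+1 = 48
v=-3: not >1, s = 48+1 = 49

49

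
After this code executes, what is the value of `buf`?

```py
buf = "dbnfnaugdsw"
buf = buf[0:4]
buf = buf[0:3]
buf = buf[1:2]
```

slice [0:4] → 'dbnf'
slice [0:3] → 'dbn'
slice [1:2] → 'b'

'b'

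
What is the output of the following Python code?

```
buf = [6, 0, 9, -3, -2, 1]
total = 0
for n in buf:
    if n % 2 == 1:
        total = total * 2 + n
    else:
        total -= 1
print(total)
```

n=6: not odd, total = 0-1 = -1
n=0: not odd, total = (-1)-1 = -2
n=9: odd, total = (-2)*2+9 = 5
n=-3: odd, total = 5*2+(-3) = 7
n=-2: not odd, total = 7-1 = 6
n=1: odd, total = 6*2+1 = 13

13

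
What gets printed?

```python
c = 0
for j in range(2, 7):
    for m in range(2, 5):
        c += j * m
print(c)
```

180

j=2,m=2: c = 0+4 = 4
j=2,m=3: c = 4+6 = 10
j=2,m=4: c = 10+8 = 18
j=3,m=2: c = 18+6 = 24
j=3,m=3: c = 24+9 = 33
j=3,m=4: c = 33+12 = 45
j=4,m=2: c = 45+8 = 53
j=4,m=3: c = 53+12 = 65
j=4,m=4: c = 65+16 = 81
j=5,m=2: c = 81+10 = 91
j=5,m=3: c = 91+15 = 106
j=5,m=4: c = 106+20 = 126
j=6,m=2: c = 126+12 = 138
j=6,m=3: c = 138+18 = 156
j=6,m=4: c = 156+24 = 180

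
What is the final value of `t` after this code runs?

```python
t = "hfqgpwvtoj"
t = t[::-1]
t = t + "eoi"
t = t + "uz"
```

'jotvwpgqfheoiuz'

reverse → 'jotvwpgqfh'
+ 'eoi' → 'jotvwpgqfheoi'
+ 'uz' → 'jotvwpgqfheoiuz'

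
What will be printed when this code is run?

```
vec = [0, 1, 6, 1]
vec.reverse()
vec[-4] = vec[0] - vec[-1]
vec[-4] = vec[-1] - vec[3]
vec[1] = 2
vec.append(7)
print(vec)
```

reverse → [1, 6, 1, 0]
vec[-4] = vec[0]-vec[-1] = 1-0 = 1 → [1, 6, 1, 0]
vec[-4] = vec[-1]-vec[3] = 0-0 = 0 → [0, 6, 1, 0]
vec[1] = 2 → [0, 2, 1, 0]
append 7 → [0, 2, 1, 0, 7]

[0, 2, 1, 0, 7]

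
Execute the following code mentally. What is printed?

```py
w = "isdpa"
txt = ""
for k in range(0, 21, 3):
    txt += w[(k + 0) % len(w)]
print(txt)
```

k=0: add w[0]='i' → 'i'
k=3: add w[3]='p' → 'ip'
k=6: add w[1]='s' → 'ips'
k=9: add w[4]='a' → 'ipsa'
k=12: add w[2]='d' → 'ipsad'
k=15: add w[0]='i' → 'ipsadi'
k=18: add w[3]='p' → 'ipsadip'

ipsadip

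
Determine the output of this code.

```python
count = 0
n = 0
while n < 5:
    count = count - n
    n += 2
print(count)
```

-6

n=0: count = 0-0 = 0
n=2: count = 0-2 = -2
n=4: count = (-2)-4 = -6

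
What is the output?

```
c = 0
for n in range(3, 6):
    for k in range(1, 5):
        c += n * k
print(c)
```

120

n=3,k=1: c = 0+3 = 3
n=3,k=2: c = 3+6 = 9
n=3,k=3: c = 9+9 = 18
n=3,k=4: c = 18+12 = 30
n=4,k=1: c = 30+4 = 34
n=4,k=2: c = 34+8 = 42
n=4,k=3: c = 42+12 = 54
n=4,k=4: c = 54+16 = 70
n=5,k=1: c = 70+5 = 75
n=5,k=2: c = 75+10 = 85
n=5,k=3: c = 85+15 = 100
n=5,k=4: c = 100+20 = 120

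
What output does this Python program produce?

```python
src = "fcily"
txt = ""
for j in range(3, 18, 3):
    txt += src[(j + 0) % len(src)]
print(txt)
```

lcyif

j=3: add src[3]='l' → 'l'
j=6: add src[1]='c' → 'lc'
j=9: add src[4]='y' → 'lcy'
j=12: add src[2]='i' → 'lcyi'
j=15: add src[0]='f' → 'lcyif'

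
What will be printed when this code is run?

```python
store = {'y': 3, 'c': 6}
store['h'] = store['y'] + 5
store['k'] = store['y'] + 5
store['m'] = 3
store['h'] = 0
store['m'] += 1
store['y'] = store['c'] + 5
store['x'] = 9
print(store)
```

store['h'] = store['y']+5 = 8 → {'y': 3, 'c': 6, 'h': 8}
store['k'] = store['y']+5 = 8 → {'y': 3, 'c': 6, 'h': 8, 'k': 8}
store['m'] = 3 → {'y': 3, 'c': 6, 'h': 8, 'k': 8, 'm': 3}
store['h'] = 0 → {'y': 3, 'c': 6, 'h': 0, 'k': 8, 'm': 3}
store['m'] = 3+1 = 4 → {'y': 3, 'c': 6, 'h': 0, 'k': 8, 'm': 4}
store['y'] = store['c']+5 = 11 → {'y': 11, 'c': 6, 'h': 0, 'k': 8, 'm': 4}
store['x'] = 9 → {'y': 11, 'c': 6, 'h': 0, 'k': 8, 'm': 4, 'x': 9}

{'y': 11, 'c': 6, 'h': 0, 'k': 8, 'm': 4, 'x': 9}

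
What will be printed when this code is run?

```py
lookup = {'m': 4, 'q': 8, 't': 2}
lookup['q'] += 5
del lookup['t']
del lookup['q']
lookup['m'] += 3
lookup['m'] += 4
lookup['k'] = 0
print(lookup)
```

lookup['q'] = 8+5 = 13 → {'m': 4, 'q': 13, 't': 2}
del 't' → {'m': 4, 'q': 13}
del 'q' → {'m': 4}
lookup['m'] = 4+3 = 7 → {'m': 7}
lookup['m'] = 7+4 = 11 → {'m': 11}
lookup['k'] = 0 → {'m': 11, 'k': 0}

{'m': 11, 'k': 0}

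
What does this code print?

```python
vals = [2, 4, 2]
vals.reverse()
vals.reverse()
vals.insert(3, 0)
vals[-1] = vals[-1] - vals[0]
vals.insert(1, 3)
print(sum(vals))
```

reverse → [2, 4, 2]
reverse → [2, 4, 2]
insert 0 at 3 → [2, 4, 2, 0]
vals[-1] = vals[-1]-vals[0] = 0-2 = -2 → [2, 4, 2, -2]
insert 3 at 1 → [2, 3, 4, 2, -2]
sum = 9

9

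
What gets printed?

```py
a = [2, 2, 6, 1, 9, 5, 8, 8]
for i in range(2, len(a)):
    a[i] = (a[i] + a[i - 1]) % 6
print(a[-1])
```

3

i=2: a[2] = (6+2)%6 = 2 → [2, 2, 2, 1, 9, 5, 8, 8]
i=3: a[3] = (1+2)%6 = 3 → [2, 2, 2, 3, 9, 5, 8, 8]
i=4: a[4] = (9+3)%6 = 0 → [2, 2, 2, 3, 0, 5, 8, 8]
i=5: a[5] = (5+0)%6 = 5 → [2, 2, 2, 3, 0, 5, 8, 8]
i=6: a[6] = (8+5)%6 = 1 → [2, 2, 2, 3, 0, 5, 1, 8]
i=7: a[7] = (8+1)%6 = 3 → [2, 2, 2, 3, 0, 5, 1, 3]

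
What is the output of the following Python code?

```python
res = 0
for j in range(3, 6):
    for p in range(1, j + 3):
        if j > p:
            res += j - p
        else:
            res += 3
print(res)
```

j=3,p=1: 3>1, res = 0+2 = 2
j=3,p=2: 3>2, res = 2+1 = 3
j=3,p=3: not 3>3, res = 3+3 = 6
j=3,p=4: not 3>4, res = 6+3 = 9
j=3,p=5: not 3>5, res = 9+3 = 12
j=4,p=1: 4>1, res = 12+3 = 15
j=4,p=2: 4>2, res = 15+2 = 17
j=4,p=3: 4>3, res = 17+1 = 18
j=4,p=4: not 4>4, res = 18+3 = 21
j=4,p=5: not 4>5, res = 21+3 = 24
j=4,p=6: not 4>6, res = 24+3 = 27
j=5,p=1: 5>1, res = 27+4 = 31
j=5,p=2: 5>2, res = 31+3 = 34
j=5,p=3: 5>3, res = 34+2 = 36
j=5,p=4: 5>4, res = 36+1 = 37
j=5,p=5: not 5>5, res = 37+3 = 40
j=5,p=6: not 5>6, res = 40+3 = 43
j=5,p=7: not 5>7, res = 43+3 = 46

46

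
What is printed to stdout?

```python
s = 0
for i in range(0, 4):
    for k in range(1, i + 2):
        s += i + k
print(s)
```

40

i=0,k=1: s = 0+1 = 1
i=1,k=1: s = 1+2 = 3
i=1,k=2: s = 3+3 = 6
i=2,k=1: s = 6+3 = 9
i=2,k=2: s = 9+4 = 13
i=2,k=3: s = 13+5 = 18
i=3,k=1: s = 18+4 = 22
i=3,k=2: s = 22+5 = 27
i=3,k=3: s = 27+6 = 33
i=3,k=4: s = 33+7 = 40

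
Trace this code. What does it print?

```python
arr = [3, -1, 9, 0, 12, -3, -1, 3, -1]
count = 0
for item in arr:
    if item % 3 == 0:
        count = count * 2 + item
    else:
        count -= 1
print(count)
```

item=3: %3==0, count = 0*2+3 = 3
item=-1: not %3==0, count = 3-1 = 2
item=9: %3==0, count = 2*2+9 = 13
item=0: %3==0, count = 13*2+0 = 26
item=12: %3==0, count = 26*2+12 = 64
item=-3: %3==0, count = 64*2+(-3) = 125
item=-1: not %3==0, count = 125-1 = 124
item=3: %3==0, count = 124*2+3 = 251
item=-1: not %3==0, count = 251-1 = 250

250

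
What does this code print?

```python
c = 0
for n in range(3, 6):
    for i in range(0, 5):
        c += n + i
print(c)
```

90

n=3,i=0: c = 0+3 = 3
n=3,i=1: c = 3+4 = 7
n=3,i=2: c = 7+5 = 12
n=3,i=3: c = 12+6 = 18
n=3,i=4: c = 18+7 = 25
n=4,i=0: c = 25+4 = 29
n=4,i=1: c = 29+5 = 34
n=4,i=2: c = 34+6 = 40
n=4,i=3: c = 40+7 = 47
n=4,i=4: c = 47+8 = 55
n=5,i=0: c = 55+5 = 60
n=5,i=1: c = 60+6 = 66
n=5,i=2: c = 66+7 = 73
n=5,i=3: c = 73+8 = 81
n=5,i=4: c = 81+9 = 90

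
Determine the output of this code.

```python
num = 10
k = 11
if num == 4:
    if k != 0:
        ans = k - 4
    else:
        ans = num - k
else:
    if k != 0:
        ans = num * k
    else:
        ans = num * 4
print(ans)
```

110

num=10, k=11
num == 4 is False; k != 0 is True
→ ans = num * k = 110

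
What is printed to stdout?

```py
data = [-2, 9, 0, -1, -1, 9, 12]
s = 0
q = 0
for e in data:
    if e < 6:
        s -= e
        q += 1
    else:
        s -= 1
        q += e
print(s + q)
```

e=-2: <6, s = 0-(-2) = 2; q=1
e=9: not <6, s = 2-1 = 1; q=10
e=0: <6, s = 1-0 = 1; q=11
e=-1: <6, s = 1-(-1) = 2; q=12
e=-1: <6, s = 2-(-1) = 3; q=13
e=9: not <6, s = 3-1 = 2; q=22
e=12: not <6, s = 2-1 = 1; q=34
s+q = 1+34 = 35

35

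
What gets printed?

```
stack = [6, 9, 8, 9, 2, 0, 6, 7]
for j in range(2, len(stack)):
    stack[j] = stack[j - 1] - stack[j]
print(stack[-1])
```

j=2: stack[2] = 9-8 = 1 → [6, 9, 1, 9, 2, 0, 6, 7]
j=3: stack[3] = 1-9 = -8 → [6, 9, 1, -8, 2, 0, 6, 7]
j=4: stack[4] = (-8)-2 = -10 → [6, 9, 1, -8, -10, 0, 6, 7]
j=5: stack[5] = (-10)-0 = -10 → [6, 9, 1, -8, -10, -10, 6, 7]
j=6: stack[6] = (-10)-6 = -16 → [6, 9, 1, -8, -10, -10, -16, 7]
j=7: stack[7] = (-16)-7 = -23 → [6, 9, 1, -8, -10, -10, -16, -23]

-23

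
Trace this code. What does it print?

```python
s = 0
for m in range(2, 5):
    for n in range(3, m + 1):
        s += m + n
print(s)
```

21

m=3,n=3: s = 0+6 = 6
m=4,n=3: s = 6+7 = 13
m=4,n=4: s = 13+8 = 21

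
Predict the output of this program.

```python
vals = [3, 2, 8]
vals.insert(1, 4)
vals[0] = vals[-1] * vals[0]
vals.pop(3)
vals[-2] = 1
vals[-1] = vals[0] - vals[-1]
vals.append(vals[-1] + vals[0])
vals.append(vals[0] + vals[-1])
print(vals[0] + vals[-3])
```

46

insert 4 at 1 → [3, 4, 2, 8]
vals[0] = vals[-1]*vals[0] = 8*3 = 24 → [24, 4, 2, 8]
pop(3) removes 8 → [24, 4, 2]
vals[-2] = 1 → [24, 1, 2]
vals[-1] = vals[0]-vals[-1] = 24-2 = 22 → [24, 1, 22]
append vals[-1]+vals[0] = 22+24 = 46 → [24, 1, 22, 46]
append vals[0]+vals[-1] = 24+46 = 70 → [24, 1, 22, 46, 70]
vals[0]+vals[-3] = 24+22 = 46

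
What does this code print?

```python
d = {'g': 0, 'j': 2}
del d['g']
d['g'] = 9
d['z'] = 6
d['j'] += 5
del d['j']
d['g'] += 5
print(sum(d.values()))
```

del 'g' → {'j': 2}
d['g'] = 9 → {'j': 2, 'g': 9}
d['z'] = 6 → {'j': 2, 'g': 9, 'z': 6}
d['j'] = 2+5 = 7 → {'j': 7, 'g': 9, 'z': 6}
del 'j' → {'g': 9, 'z': 6}
d['g'] = 9+5 = 14 → {'g': 14, 'z': 6}
sum of values = 20

20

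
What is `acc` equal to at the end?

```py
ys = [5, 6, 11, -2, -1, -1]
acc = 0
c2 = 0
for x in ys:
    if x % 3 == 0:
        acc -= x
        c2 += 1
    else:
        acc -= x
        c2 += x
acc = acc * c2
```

-234

x=5: not %3==0, acc = 0-5 = -5; c2=5
x=6: %3==0, acc = (-5)-6 = -11; c2=6
x=11: not %3==0, acc = (-11)-11 = -22; c2=17
x=-2: not %3==0, acc = (-22)-(-2) = -20; c2=15
x=-1: not %3==0, acc = (-20)-(-1) = -19; c2=14
x=-1: not %3==0, acc = (-19)-(-1) = -18; c2=13
acc*c2 = (-18)*13 = -234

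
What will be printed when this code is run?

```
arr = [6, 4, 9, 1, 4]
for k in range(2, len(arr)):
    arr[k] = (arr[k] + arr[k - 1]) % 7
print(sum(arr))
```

20

k=2: arr[2] = (9+4)%7 = 6 → [6, 4, 6, 1, 4]
k=3: arr[3] = (1+6)%7 = 0 → [6, 4, 6, 0, 4]
k=4: arr[4] = (4+0)%7 = 4 → [6, 4, 6, 0, 4]
sum = 20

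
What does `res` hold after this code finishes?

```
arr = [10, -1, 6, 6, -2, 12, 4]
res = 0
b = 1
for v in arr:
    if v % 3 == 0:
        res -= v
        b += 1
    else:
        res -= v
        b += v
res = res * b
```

v=10: not %3==0, res = 0-10 = -10; b=11
v=-1: not %3==0, res = (-10)-(-1) = -9; b=10
v=6: %3==0, res = (-9)-6 = -15; b=11
v=6: %3==0, res = (-15)-6 = -21; b=12
v=-2: not %3==0, res = (-21)-(-2) = -19; b=10
v=12: %3==0, res = (-19)-12 = -31; b=11
v=4: not %3==0, res = (-31)-4 = -35; b=15
res*b = (-35)*15 = -525

-525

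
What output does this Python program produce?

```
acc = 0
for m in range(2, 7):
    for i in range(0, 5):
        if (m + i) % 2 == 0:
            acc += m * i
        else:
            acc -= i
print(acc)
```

m=2,i=0: even sum, acc = 0+0 = 0
m=2,i=1: odd sum, acc = 0-1 = -1
m=2,i=2: even sum, acc = (-1)+4 = 3
m=2,i=3: odd sum, acc = 3-3 = 0
m=2,i=4: even sum, acc = 0+8 = 8
m=3,i=0: odd sum, acc = 8-0 = 8
m=3,i=1: even sum, acc = 8+3 = 11
m=3,i=2: odd sum, acc = 11-2 = 9
m=3,i=3: even sum, acc = 9+9 = 18
m=3,i=4: odd sum, acc = 18-4 = 14
m=4,i=0: even sum, acc = 14+0 = 14
m=4,i=1: odd sum, acc = 14-1 = 13
m=4,i=2: even sum, acc = 13+8 = 21
m=4,i=3: odd sum, acc = 21-3 = 18
m=4,i=4: even sum, acc = 18+16 = 34
m=5,i=0: odd sum, acc = 34-0 = 34
m=5,i=1: even sum, acc = 34+5 = 39
m=5,i=2: odd sum, acc = 39-2 = 37
m=5,i=3: even sum, acc = 37+15 = 52
m=5,i=4: odd sum, acc = 52-4 = 48
m=6,i=0: even sum, acc = 48+0 = 48
m=6,i=1: odd sum, acc = 48-1 = 47
m=6,i=2: even sum, acc = 47+12 = 59
m=6,i=3: odd sum, acc = 59-3 = 56
m=6,i=4: even sum, acc = 56+24 = 80

80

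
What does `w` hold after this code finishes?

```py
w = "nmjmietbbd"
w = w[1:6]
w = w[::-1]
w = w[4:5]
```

slice [1:6] → 'mjmie'
reverse → 'eimjm'
slice [4:5] → 'm'

'm'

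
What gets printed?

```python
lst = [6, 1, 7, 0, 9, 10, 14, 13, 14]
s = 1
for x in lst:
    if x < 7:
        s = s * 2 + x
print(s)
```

34

x=6: <7, s = 1*2+6 = 8
x=1: <7, s = 8*2+1 = 17
x=7: not <7
x=0: <7, s = 17*2+0 = 34
x=9: not <7
x=10: not <7
x=14: not <7
x=13: not <7
x=14: not <7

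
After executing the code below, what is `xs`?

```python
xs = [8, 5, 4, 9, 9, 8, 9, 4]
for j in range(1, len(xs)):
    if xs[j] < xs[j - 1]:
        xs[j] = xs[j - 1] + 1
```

j=1: 5<8, xs[1] = 8+1 = 9 → [8, 9, 4, 9, 9, 8, 9, 4]
j=2: 4<9, xs[2] = 9+1 = 10 → [8, 9, 10, 9, 9, 8, 9, 4]
j=3: 9<10, xs[3] = 10+1 = 11 → [8, 9, 10, 11, 9, 8, 9, 4]
j=4: 9<11, xs[4] = 11+1 = 12 → [8, 9, 10, 11, 12, 8, 9, 4]
j=5: 8<12, xs[5] = 12+1 = 13 → [8, 9, 10, 11, 12, 13, 9, 4]
j=6: 9<13, xs[6] = 13+1 = 14 → [8, 9, 10, 11, 12, 13, 14, 4]
j=7: 4<14, xs[7] = 14+1 = 15 → [8, 9, 10, 11, 12, 13, 14, 15]

[8, 9, 10, 11, 12, 13, 14, 15]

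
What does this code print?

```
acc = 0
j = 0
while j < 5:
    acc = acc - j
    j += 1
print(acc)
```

-10

j=0: acc = 0-0 = 0
j=1: acc = 0-1 = -1
j=2: acc = (-1)-2 = -3
j=3: acc = (-3)-3 = -6
j=4: acc = (-6)-4 = -10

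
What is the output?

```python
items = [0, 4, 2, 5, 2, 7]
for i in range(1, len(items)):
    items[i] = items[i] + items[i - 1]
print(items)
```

i=1: items[1] = 4+0 = 4 → [0, 4, 2, 5, 2, 7]
i=2: items[2] = 2+4 = 6 → [0, 4, 6, 5, 2, 7]
i=3: items[3] = 5+6 = 11 → [0, 4, 6, 11, 2, 7]
i=4: items[4] = 2+11 = 13 → [0, 4, 6, 11, 13, 7]
i=5: items[5] = 7+13 = 20 → [0, 4, 6, 11, 13, 20]

[0, 4, 6, 11, 13, 20]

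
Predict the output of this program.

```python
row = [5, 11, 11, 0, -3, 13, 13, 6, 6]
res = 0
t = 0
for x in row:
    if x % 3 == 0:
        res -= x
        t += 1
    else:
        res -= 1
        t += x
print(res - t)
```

x=5: not %3==0, res = 0-1 = -1; t=5
x=11: not %3==0, res = (-1)-1 = -2; t=16
x=11: not %3==0, res = (-2)-1 = -3; t=27
x=0: %3==0, res = (-3)-0 = -3; t=28
x=-3: %3==0, res = (-3)-(-3) = 0; t=29
x=13: not %3==0, res = 0-1 = -1; t=42
x=13: not %3==0, res = (-1)-1 = -2; t=55
x=6: %3==0, res = (-2)-6 = -8; t=56
x=6: %3==0, res = (-8)-6 = -14; t=57
res-t = (-14)-57 = -71

-71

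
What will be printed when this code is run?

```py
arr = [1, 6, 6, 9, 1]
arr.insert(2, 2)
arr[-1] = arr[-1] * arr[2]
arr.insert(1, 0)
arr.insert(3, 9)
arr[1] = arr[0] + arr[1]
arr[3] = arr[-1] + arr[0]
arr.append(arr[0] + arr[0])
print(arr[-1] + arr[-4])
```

insert 2 at 2 → [1, 6, 2, 6, 9, 1]
arr[-1] = arr[-1]*arr[2] = 1*2 = 2 → [1, 6, 2, 6, 9, 2]
insert 0 at 1 → [1, 0, 6, 2, 6, 9, 2]
insert 9 at 3 → [1, 0, 6, 9, 2, 6, 9, 2]
arr[1] = arr[0]+arr[1] = 1+0 = 1 → [1, 1, 6, 9, 2, 6, 9, 2]
arr[3] = arr[-1]+arr[0] = 2+1 = 3 → [1, 1, 6, 3, 2, 6, 9, 2]
append arr[0]+arr[0] = 1+1 = 2 → [1, 1, 6, 3, 2, 6, 9, 2, 2]
arr[-1]+arr[-4] = 2+6 = 8

8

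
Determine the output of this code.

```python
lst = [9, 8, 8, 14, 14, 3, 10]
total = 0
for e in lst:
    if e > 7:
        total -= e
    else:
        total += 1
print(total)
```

-62

e=9: >7, total = 0-9 = -9
e=8: >7, total = (-9)-8 = -17
e=8: >7, total = (-17)-8 = -25
e=14: >7, total = (-25)-14 = -39
e=14: >7, total = (-39)-14 = -53
e=3: not >7, total = (-53)+1 = -52
e=10: >7, total = (-52)-10 = -62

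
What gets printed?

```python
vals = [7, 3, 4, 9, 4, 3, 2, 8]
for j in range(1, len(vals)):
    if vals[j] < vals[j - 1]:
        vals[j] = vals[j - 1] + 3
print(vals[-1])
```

j=1: 3<7, vals[1] = 7+3 = 10 → [7, 10, 4, 9, 4, 3, 2, 8]
j=2: 4<10, vals[2] = 10+3 = 13 → [7, 10, 13, 9, 4, 3, 2, 8]
j=3: 9<13, vals[3] = 13+3 = 16 → [7, 10, 13, 16, 4, 3, 2, 8]
j=4: 4<16, vals[4] = 16+3 = 19 → [7, 10, 13, 16, 19, 3, 2, 8]
j=5: 3<19, vals[5] = 19+3 = 22 → [7, 10, 13, 16, 19, 22, 2, 8]
j=6: 2<22, vals[6] = 22+3 = 25 → [7, 10, 13, 16, 19, 22, 25, 8]
j=7: 8<25, vals[7] = 25+3 = 28 → [7, 10, 13, 16, 19, 22, 25, 28]

28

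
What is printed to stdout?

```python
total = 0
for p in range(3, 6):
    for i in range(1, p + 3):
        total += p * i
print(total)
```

269

p=3,i=1: total = 0+3 = 3
p=3,i=2: total = 3+6 = 9
p=3,i=3: total = 9+9 = 18
p=3,i=4: total = 18+12 = 30
p=3,i=5: total = 30+15 = 45
p=4,i=1: total = 45+4 = 49
p=4,i=2: total = 49+8 = 57
p=4,i=3: total = 57+12 = 69
p=4,i=4: total = 69+16 = 85
p=4,i=5: total = 85+20 = 105
p=4,i=6: total = 105+24 = 129
p=5,i=1: total = 129+5 = 134
p=5,i=2: total = 134+10 = 144
p=5,i=3: total = 144+15 = 159
p=5,i=4: total = 159+20 = 179
p=5,i=5: total = 179+25 = 204
p=5,i=6: total = 204+30 = 234
p=5,i=7: total = 234+35 = 269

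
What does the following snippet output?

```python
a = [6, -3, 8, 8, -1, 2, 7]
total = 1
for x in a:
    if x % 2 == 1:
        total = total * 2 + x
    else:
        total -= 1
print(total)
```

-17

x=6: not odd, total = 1-1 = 0
x=-3: odd, total = 0*2+(-3) = -3
x=8: not odd, total = (-3)-1 = -4
x=8: not odd, total = (-4)-1 = -5
x=-1: odd, total = (-5)*2+(-1) = -11
x=2: not odd, total = (-11)-1 = -12
x=7: odd, total = (-12)*2+7 = -17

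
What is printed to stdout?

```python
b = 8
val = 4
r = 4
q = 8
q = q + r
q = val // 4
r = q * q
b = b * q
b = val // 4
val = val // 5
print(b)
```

q = 8+4 = 12
q = 4//4 = 1
r = 1*1 = 1
b = 8*1 = 8
b = 4//4 = 1
val = 4//5 = 0

1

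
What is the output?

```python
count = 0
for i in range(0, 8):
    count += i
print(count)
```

28

i=0: count = 0+0 = 0
i=1: count = 0+1 = 1
i=2: count = 1+2 = 3
i=3: count = 3+3 = 6
i=4: count = 6+4 = 10
i=5: count = 10+5 = 15
i=6: count = 15+6 = 21
i=7: count = 21+7 = 28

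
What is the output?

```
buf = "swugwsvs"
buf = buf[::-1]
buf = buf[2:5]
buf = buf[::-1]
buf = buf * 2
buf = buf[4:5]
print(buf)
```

reverse → 'svswguws'
slice [2:5] → 'swg'
reverse → 'gws'
repeat ×2 → 'gwsgws'
slice [4:5] → 'w'

w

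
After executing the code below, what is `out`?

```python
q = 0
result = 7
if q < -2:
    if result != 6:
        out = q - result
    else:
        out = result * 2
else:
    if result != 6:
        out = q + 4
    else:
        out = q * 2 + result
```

q=0, result=7
q < -2 is False; result != 6 is True
→ out = q + 4 = 4

4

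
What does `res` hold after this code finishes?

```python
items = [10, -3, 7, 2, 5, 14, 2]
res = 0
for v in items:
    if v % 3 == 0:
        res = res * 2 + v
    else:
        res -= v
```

-53

v=10: not %3==0, res = 0-10 = -10
v=-3: %3==0, res = (-10)*2+(-3) = -23
v=7: not %3==0, res = (-23)-7 = -30
v=2: not %3==0, res = (-30)-2 = -32
v=5: not %3==0, res = (-32)-5 = -37
v=14: not %3==0, res = (-37)-14 = -51
v=2: not %3==0, res = (-51)-2 = -53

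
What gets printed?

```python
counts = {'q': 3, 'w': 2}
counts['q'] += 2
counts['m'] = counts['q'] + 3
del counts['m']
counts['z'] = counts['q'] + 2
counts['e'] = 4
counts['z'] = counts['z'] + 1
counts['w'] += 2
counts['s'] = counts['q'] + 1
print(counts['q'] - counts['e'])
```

1

counts['q'] = 3+2 = 5 → {'q': 5, 'w': 2}
counts['m'] = counts['q']+3 = 8 → {'q': 5, 'w': 2, 'm': 8}
del 'm' → {'q': 5, 'w': 2}
counts['z'] = counts['q']+2 = 7 → {'q': 5, 'w': 2, 'z': 7}
counts['e'] = 4 → {'q': 5, 'w': 2, 'z': 7, 'e': 4}
counts['z'] = counts['z']+1 = 8 → {'q': 5, 'w': 2, 'z': 8, 'e': 4}
counts['w'] = 2+2 = 4 → {'q': 5, 'w': 4, 'z': 8, 'e': 4}
counts['s'] = counts['q']+1 = 6 → {'q': 5, 'w': 4, 'z': 8, 'e': 4, 's': 6}
counts['q']-counts['e'] = 5-4 = 1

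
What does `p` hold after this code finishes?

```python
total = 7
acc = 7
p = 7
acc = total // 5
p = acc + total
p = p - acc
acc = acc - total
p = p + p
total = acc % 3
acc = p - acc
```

14

acc = 7//5 = 1
p = 1+7 = 8
p = 8-1 = 7
acc = 1-7 = -6
p = 7+7 = 14
total = (-6)%3 = 0
acc = 14-(-6) = 20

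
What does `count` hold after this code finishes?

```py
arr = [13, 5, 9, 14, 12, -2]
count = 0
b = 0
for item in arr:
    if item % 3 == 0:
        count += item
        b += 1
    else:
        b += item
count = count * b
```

672

item=13: not %3==0; b=13
item=5: not %3==0; b=18
item=9: %3==0, count = 0+9 = 9; b=19
item=14: not %3==0; b=33
item=12: %3==0, count = 9+12 = 21; b=34
item=-2: not %3==0; b=32
count*b = 21*32 = 672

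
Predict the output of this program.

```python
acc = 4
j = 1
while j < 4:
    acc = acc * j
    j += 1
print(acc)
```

24

j=1: acc = 4*1 = 4
j=2: acc = 4*2 = 8
j=3: acc = 8*3 = 24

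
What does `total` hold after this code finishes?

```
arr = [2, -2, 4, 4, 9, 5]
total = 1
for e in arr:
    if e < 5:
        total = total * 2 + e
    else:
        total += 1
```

e=2: <5, total = 1*2+2 = 4
e=-2: <5, total = 4*2+(-2) = 6
e=4: <5, total = 6*2+4 = 16
e=4: <5, total = 16*2+4 = 36
e=9: not <5, total = 36+1 = 37
e=5: not <5, total = 37+1 = 38

38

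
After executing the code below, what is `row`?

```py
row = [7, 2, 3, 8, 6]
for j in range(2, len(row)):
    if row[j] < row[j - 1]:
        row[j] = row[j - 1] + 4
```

j=2: 3>=2, unchanged → [7, 2, 3, 8, 6]
j=3: 8>=3, unchanged → [7, 2, 3, 8, 6]
j=4: 6<8, row[4] = 8+4 = 12 → [7, 2, 3, 8, 12]

[7, 2, 3, 8, 12]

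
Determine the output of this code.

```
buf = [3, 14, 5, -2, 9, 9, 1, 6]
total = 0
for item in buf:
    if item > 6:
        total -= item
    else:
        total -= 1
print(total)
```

-37

item=3: not >6, total = 0-1 = -1
item=14: >6, total = (-1)-14 = -15
item=5: not >6, total = (-15)-1 = -16
item=-2: not >6, total = (-16)-1 = -17
item=9: >6, total = (-17)-9 = -26
item=9: >6, total = (-26)-9 = -35
item=1: not >6, total = (-35)-1 = -36
item=6: not >6, total = (-36)-1 = -37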